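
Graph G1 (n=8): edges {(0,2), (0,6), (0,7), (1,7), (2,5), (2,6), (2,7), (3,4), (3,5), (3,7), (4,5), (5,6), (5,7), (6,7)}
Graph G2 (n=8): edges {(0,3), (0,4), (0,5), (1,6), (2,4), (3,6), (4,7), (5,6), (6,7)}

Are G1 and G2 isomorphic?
No, not isomorphic

The graphs are NOT isomorphic.

Degrees in G1: deg(0)=3, deg(1)=1, deg(2)=4, deg(3)=3, deg(4)=2, deg(5)=5, deg(6)=4, deg(7)=6.
Sorted degree sequence of G1: [6, 5, 4, 4, 3, 3, 2, 1].
Degrees in G2: deg(0)=3, deg(1)=1, deg(2)=1, deg(3)=2, deg(4)=3, deg(5)=2, deg(6)=4, deg(7)=2.
Sorted degree sequence of G2: [4, 3, 3, 2, 2, 2, 1, 1].
The (sorted) degree sequence is an isomorphism invariant, so since G1 and G2 have different degree sequences they cannot be isomorphic.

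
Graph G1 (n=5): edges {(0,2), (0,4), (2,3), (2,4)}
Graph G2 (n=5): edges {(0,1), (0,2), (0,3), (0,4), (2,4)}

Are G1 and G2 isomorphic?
No, not isomorphic

The graphs are NOT isomorphic.

Degrees in G1: deg(0)=2, deg(1)=0, deg(2)=3, deg(3)=1, deg(4)=2.
Sorted degree sequence of G1: [3, 2, 2, 1, 0].
Degrees in G2: deg(0)=4, deg(1)=1, deg(2)=2, deg(3)=1, deg(4)=2.
Sorted degree sequence of G2: [4, 2, 2, 1, 1].
The (sorted) degree sequence is an isomorphism invariant, so since G1 and G2 have different degree sequences they cannot be isomorphic.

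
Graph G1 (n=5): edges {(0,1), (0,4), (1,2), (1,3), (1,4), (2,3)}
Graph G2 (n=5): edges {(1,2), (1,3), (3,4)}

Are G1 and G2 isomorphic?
No, not isomorphic

The graphs are NOT isomorphic.

Connected components of G1: 1 component(s) with vertex sets [[0, 1, 2, 3, 4]], sizes [5].
Connected components of G2: 2 component(s) with vertex sets [[0], [1, 2, 3, 4]], sizes [1, 4].
The number of connected components (and the multiset of component sizes) is an isomorphism invariant — an isomorphism maps each component of G1 bijectively onto a component of G2. Since G1 has 1 component(s) and G2 has 2, they cannot be isomorphic.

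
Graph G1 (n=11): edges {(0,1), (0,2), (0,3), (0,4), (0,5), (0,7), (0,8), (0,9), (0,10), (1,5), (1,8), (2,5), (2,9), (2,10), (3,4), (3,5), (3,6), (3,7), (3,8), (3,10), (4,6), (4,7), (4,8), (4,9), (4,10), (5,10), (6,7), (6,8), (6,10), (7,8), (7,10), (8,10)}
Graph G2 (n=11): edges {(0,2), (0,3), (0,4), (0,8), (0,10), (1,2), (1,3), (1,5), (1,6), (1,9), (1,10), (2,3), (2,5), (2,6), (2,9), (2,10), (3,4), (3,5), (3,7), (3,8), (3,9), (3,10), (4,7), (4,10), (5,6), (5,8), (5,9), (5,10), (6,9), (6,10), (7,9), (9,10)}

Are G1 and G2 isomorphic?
Yes, isomorphic

The graphs are isomorphic.
One valid mapping φ: V(G1) → V(G2): 0→3, 1→8, 2→4, 3→2, 4→9, 5→0, 6→6, 7→1, 8→5, 9→7, 10→10

Verify φ preserves adjacency — for each edge of G1, its image is an edge of G2:
  (0,1) → (φ(0),φ(1)) = (3,8) ∈ E(G2) ✓
  (0,2) → (φ(0),φ(2)) = (3,4) ∈ E(G2) ✓
  (0,3) → (φ(0),φ(3)) = (2,3) ∈ E(G2) ✓
  (0,4) → (φ(0),φ(4)) = (3,9) ∈ E(G2) ✓
  (0,5) → (φ(0),φ(5)) = (0,3) ∈ E(G2) ✓
  (0,7) → (φ(0),φ(7)) = (1,3) ∈ E(G2) ✓
  (0,8) → (φ(0),φ(8)) = (3,5) ∈ E(G2) ✓
  (0,9) → (φ(0),φ(9)) = (3,7) ∈ E(G2) ✓
  (0,10) → (φ(0),φ(10)) = (3,10) ∈ E(G2) ✓
  (1,5) → (φ(1),φ(5)) = (0,8) ∈ E(G2) ✓
  (1,8) → (φ(1),φ(8)) = (5,8) ∈ E(G2) ✓
  (2,5) → (φ(2),φ(5)) = (0,4) ∈ E(G2) ✓
  (2,9) → (φ(2),φ(9)) = (4,7) ∈ E(G2) ✓
  (2,10) → (φ(2),φ(10)) = (4,10) ∈ E(G2) ✓
  (3,4) → (φ(3),φ(4)) = (2,9) ∈ E(G2) ✓
  (3,5) → (φ(3),φ(5)) = (0,2) ∈ E(G2) ✓
  (3,6) → (φ(3),φ(6)) = (2,6) ∈ E(G2) ✓
  (3,7) → (φ(3),φ(7)) = (1,2) ∈ E(G2) ✓
  (3,8) → (φ(3),φ(8)) = (2,5) ∈ E(G2) ✓
  (3,10) → (φ(3),φ(10)) = (2,10) ∈ E(G2) ✓
  (4,6) → (φ(4),φ(6)) = (6,9) ∈ E(G2) ✓
  (4,7) → (φ(4),φ(7)) = (1,9) ∈ E(G2) ✓
  (4,8) → (φ(4),φ(8)) = (5,9) ∈ E(G2) ✓
  (4,9) → (φ(4),φ(9)) = (7,9) ∈ E(G2) ✓
  (4,10) → (φ(4),φ(10)) = (9,10) ∈ E(G2) ✓
  (5,10) → (φ(5),φ(10)) = (0,10) ∈ E(G2) ✓
  (6,7) → (φ(6),φ(7)) = (1,6) ∈ E(G2) ✓
  (6,8) → (φ(6),φ(8)) = (5,6) ∈ E(G2) ✓
  (6,10) → (φ(6),φ(10)) = (6,10) ∈ E(G2) ✓
  (7,8) → (φ(7),φ(8)) = (1,5) ∈ E(G2) ✓
  (7,10) → (φ(7),φ(10)) = (1,10) ∈ E(G2) ✓
  (8,10) → (φ(8),φ(10)) = (5,10) ∈ E(G2) ✓
All 32 edges of G1 map to edges of G2, and |E(G1)| = |E(G2)| = 32, so φ is a bijection on edges as well as vertices. Hence G1 ≅ G2.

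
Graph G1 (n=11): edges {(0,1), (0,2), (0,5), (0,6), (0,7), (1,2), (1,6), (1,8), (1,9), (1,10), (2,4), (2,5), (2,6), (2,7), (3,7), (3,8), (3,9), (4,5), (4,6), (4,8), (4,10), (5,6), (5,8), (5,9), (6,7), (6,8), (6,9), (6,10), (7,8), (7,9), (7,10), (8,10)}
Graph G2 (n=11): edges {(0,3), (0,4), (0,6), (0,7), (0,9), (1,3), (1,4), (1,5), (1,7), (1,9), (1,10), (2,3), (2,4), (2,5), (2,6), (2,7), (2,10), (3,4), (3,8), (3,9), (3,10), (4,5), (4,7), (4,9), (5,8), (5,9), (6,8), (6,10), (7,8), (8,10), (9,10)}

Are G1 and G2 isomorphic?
No, not isomorphic

The graphs are NOT isomorphic.

Counting triangles (3-cliques): G1 has 30, G2 has 22.
Triangle count is an isomorphism invariant, so differing triangle counts rule out isomorphism.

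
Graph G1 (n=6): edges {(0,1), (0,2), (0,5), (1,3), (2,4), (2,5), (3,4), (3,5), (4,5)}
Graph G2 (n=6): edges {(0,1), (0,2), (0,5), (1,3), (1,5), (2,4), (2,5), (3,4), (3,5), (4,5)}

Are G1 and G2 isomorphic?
No, not isomorphic

The graphs are NOT isomorphic.

Counting edges: G1 has 9 edge(s); G2 has 10 edge(s).
Edge count is an isomorphism invariant (a bijection on vertices induces a bijection on edges), so differing edge counts rule out isomorphism.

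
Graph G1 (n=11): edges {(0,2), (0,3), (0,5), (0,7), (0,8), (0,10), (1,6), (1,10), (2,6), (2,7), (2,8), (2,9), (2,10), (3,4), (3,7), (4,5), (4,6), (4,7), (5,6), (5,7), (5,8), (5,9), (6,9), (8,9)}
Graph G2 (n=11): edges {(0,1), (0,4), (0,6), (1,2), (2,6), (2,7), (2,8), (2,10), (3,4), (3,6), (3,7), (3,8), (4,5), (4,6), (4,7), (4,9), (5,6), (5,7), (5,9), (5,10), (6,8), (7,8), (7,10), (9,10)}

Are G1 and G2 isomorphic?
Yes, isomorphic

The graphs are isomorphic.
One valid mapping φ: V(G1) → V(G2): 0→4, 1→1, 2→6, 3→9, 4→10, 5→7, 6→2, 7→5, 8→3, 9→8, 10→0

Verify φ preserves adjacency — for each edge of G1, its image is an edge of G2:
  (0,2) → (φ(0),φ(2)) = (4,6) ∈ E(G2) ✓
  (0,3) → (φ(0),φ(3)) = (4,9) ∈ E(G2) ✓
  (0,5) → (φ(0),φ(5)) = (4,7) ∈ E(G2) ✓
  (0,7) → (φ(0),φ(7)) = (4,5) ∈ E(G2) ✓
  (0,8) → (φ(0),φ(8)) = (3,4) ∈ E(G2) ✓
  (0,10) → (φ(0),φ(10)) = (0,4) ∈ E(G2) ✓
  (1,6) → (φ(1),φ(6)) = (1,2) ∈ E(G2) ✓
  (1,10) → (φ(1),φ(10)) = (0,1) ∈ E(G2) ✓
  (2,6) → (φ(2),φ(6)) = (2,6) ∈ E(G2) ✓
  (2,7) → (φ(2),φ(7)) = (5,6) ∈ E(G2) ✓
  (2,8) → (φ(2),φ(8)) = (3,6) ∈ E(G2) ✓
  (2,9) → (φ(2),φ(9)) = (6,8) ∈ E(G2) ✓
  (2,10) → (φ(2),φ(10)) = (0,6) ∈ E(G2) ✓
  (3,4) → (φ(3),φ(4)) = (9,10) ∈ E(G2) ✓
  (3,7) → (φ(3),φ(7)) = (5,9) ∈ E(G2) ✓
  (4,5) → (φ(4),φ(5)) = (7,10) ∈ E(G2) ✓
  (4,6) → (φ(4),φ(6)) = (2,10) ∈ E(G2) ✓
  (4,7) → (φ(4),φ(7)) = (5,10) ∈ E(G2) ✓
  (5,6) → (φ(5),φ(6)) = (2,7) ∈ E(G2) ✓
  (5,7) → (φ(5),φ(7)) = (5,7) ∈ E(G2) ✓
  (5,8) → (φ(5),φ(8)) = (3,7) ∈ E(G2) ✓
  (5,9) → (φ(5),φ(9)) = (7,8) ∈ E(G2) ✓
  (6,9) → (φ(6),φ(9)) = (2,8) ∈ E(G2) ✓
  (8,9) → (φ(8),φ(9)) = (3,8) ∈ E(G2) ✓
All 24 edges of G1 map to edges of G2, and |E(G1)| = |E(G2)| = 24, so φ is a bijection on edges as well as vertices. Hence G1 ≅ G2.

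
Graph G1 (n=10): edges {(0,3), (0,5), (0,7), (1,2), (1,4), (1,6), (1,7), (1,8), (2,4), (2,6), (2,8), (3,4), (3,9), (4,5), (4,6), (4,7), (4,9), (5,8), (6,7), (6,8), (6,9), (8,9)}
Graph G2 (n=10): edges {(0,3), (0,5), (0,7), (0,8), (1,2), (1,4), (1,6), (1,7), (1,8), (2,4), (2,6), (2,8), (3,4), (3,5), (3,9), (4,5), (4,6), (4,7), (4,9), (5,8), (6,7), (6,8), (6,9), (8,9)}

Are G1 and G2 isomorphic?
No, not isomorphic

The graphs are NOT isomorphic.

Counting edges: G1 has 22 edge(s); G2 has 24 edge(s).
Edge count is an isomorphism invariant (a bijection on vertices induces a bijection on edges), so differing edge counts rule out isomorphism.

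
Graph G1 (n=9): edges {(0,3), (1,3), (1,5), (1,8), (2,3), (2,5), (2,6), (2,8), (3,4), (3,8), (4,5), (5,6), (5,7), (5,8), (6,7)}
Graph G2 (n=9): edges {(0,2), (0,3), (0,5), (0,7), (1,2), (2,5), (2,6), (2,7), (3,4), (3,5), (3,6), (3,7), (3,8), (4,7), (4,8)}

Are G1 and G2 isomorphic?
Yes, isomorphic

The graphs are isomorphic.
One valid mapping φ: V(G1) → V(G2): 0→1, 1→5, 2→7, 3→2, 4→6, 5→3, 6→4, 7→8, 8→0

Verify φ preserves adjacency — for each edge of G1, its image is an edge of G2:
  (0,3) → (φ(0),φ(3)) = (1,2) ∈ E(G2) ✓
  (1,3) → (φ(1),φ(3)) = (2,5) ∈ E(G2) ✓
  (1,5) → (φ(1),φ(5)) = (3,5) ∈ E(G2) ✓
  (1,8) → (φ(1),φ(8)) = (0,5) ∈ E(G2) ✓
  (2,3) → (φ(2),φ(3)) = (2,7) ∈ E(G2) ✓
  (2,5) → (φ(2),φ(5)) = (3,7) ∈ E(G2) ✓
  (2,6) → (φ(2),φ(6)) = (4,7) ∈ E(G2) ✓
  (2,8) → (φ(2),φ(8)) = (0,7) ∈ E(G2) ✓
  (3,4) → (φ(3),φ(4)) = (2,6) ∈ E(G2) ✓
  (3,8) → (φ(3),φ(8)) = (0,2) ∈ E(G2) ✓
  (4,5) → (φ(4),φ(5)) = (3,6) ∈ E(G2) ✓
  (5,6) → (φ(5),φ(6)) = (3,4) ∈ E(G2) ✓
  (5,7) → (φ(5),φ(7)) = (3,8) ∈ E(G2) ✓
  (5,8) → (φ(5),φ(8)) = (0,3) ∈ E(G2) ✓
  (6,7) → (φ(6),φ(7)) = (4,8) ∈ E(G2) ✓
All 15 edges of G1 map to edges of G2, and |E(G1)| = |E(G2)| = 15, so φ is a bijection on edges as well as vertices. Hence G1 ≅ G2.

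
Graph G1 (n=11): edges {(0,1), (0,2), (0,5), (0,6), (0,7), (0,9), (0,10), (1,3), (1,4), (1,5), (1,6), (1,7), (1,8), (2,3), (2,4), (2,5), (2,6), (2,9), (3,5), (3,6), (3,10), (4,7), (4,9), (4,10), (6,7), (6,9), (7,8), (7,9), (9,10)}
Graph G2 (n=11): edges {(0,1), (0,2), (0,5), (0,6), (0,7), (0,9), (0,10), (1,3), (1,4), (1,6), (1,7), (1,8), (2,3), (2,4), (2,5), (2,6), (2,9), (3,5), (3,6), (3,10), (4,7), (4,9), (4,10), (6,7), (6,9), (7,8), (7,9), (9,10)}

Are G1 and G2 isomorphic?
No, not isomorphic

The graphs are NOT isomorphic.

Counting edges: G1 has 29 edge(s); G2 has 28 edge(s).
Edge count is an isomorphism invariant (a bijection on vertices induces a bijection on edges), so differing edge counts rule out isomorphism.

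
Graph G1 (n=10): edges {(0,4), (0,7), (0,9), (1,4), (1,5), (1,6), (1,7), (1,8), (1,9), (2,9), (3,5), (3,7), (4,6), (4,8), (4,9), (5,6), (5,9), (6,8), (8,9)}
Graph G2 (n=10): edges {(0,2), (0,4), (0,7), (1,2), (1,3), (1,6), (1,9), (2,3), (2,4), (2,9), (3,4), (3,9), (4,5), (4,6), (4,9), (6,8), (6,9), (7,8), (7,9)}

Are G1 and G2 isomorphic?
Yes, isomorphic

The graphs are isomorphic.
One valid mapping φ: V(G1) → V(G2): 0→0, 1→9, 2→5, 3→8, 4→2, 5→6, 6→1, 7→7, 8→3, 9→4

Verify φ preserves adjacency — for each edge of G1, its image is an edge of G2:
  (0,4) → (φ(0),φ(4)) = (0,2) ∈ E(G2) ✓
  (0,7) → (φ(0),φ(7)) = (0,7) ∈ E(G2) ✓
  (0,9) → (φ(0),φ(9)) = (0,4) ∈ E(G2) ✓
  (1,4) → (φ(1),φ(4)) = (2,9) ∈ E(G2) ✓
  (1,5) → (φ(1),φ(5)) = (6,9) ∈ E(G2) ✓
  (1,6) → (φ(1),φ(6)) = (1,9) ∈ E(G2) ✓
  (1,7) → (φ(1),φ(7)) = (7,9) ∈ E(G2) ✓
  (1,8) → (φ(1),φ(8)) = (3,9) ∈ E(G2) ✓
  (1,9) → (φ(1),φ(9)) = (4,9) ∈ E(G2) ✓
  (2,9) → (φ(2),φ(9)) = (4,5) ∈ E(G2) ✓
  (3,5) → (φ(3),φ(5)) = (6,8) ∈ E(G2) ✓
  (3,7) → (φ(3),φ(7)) = (7,8) ∈ E(G2) ✓
  (4,6) → (φ(4),φ(6)) = (1,2) ∈ E(G2) ✓
  (4,8) → (φ(4),φ(8)) = (2,3) ∈ E(G2) ✓
  (4,9) → (φ(4),φ(9)) = (2,4) ∈ E(G2) ✓
  (5,6) → (φ(5),φ(6)) = (1,6) ∈ E(G2) ✓
  (5,9) → (φ(5),φ(9)) = (4,6) ∈ E(G2) ✓
  (6,8) → (φ(6),φ(8)) = (1,3) ∈ E(G2) ✓
  (8,9) → (φ(8),φ(9)) = (3,4) ∈ E(G2) ✓
All 19 edges of G1 map to edges of G2, and |E(G1)| = |E(G2)| = 19, so φ is a bijection on edges as well as vertices. Hence G1 ≅ G2.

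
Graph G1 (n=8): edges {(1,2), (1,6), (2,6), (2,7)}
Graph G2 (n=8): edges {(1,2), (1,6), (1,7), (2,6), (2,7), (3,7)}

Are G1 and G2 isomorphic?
No, not isomorphic

The graphs are NOT isomorphic.

Counting edges: G1 has 4 edge(s); G2 has 6 edge(s).
Edge count is an isomorphism invariant (a bijection on vertices induces a bijection on edges), so differing edge counts rule out isomorphism.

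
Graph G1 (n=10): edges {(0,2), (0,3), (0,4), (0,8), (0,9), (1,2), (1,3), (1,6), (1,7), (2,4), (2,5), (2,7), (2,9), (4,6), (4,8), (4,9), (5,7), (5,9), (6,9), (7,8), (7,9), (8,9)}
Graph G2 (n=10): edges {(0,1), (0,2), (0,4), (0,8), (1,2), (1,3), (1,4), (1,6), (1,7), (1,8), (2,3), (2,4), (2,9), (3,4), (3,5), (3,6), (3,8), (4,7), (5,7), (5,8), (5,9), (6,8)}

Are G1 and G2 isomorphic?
Yes, isomorphic

The graphs are isomorphic.
One valid mapping φ: V(G1) → V(G2): 0→2, 1→5, 2→3, 3→9, 4→4, 5→6, 6→7, 7→8, 8→0, 9→1

Verify φ preserves adjacency — for each edge of G1, its image is an edge of G2:
  (0,2) → (φ(0),φ(2)) = (2,3) ∈ E(G2) ✓
  (0,3) → (φ(0),φ(3)) = (2,9) ∈ E(G2) ✓
  (0,4) → (φ(0),φ(4)) = (2,4) ∈ E(G2) ✓
  (0,8) → (φ(0),φ(8)) = (0,2) ∈ E(G2) ✓
  (0,9) → (φ(0),φ(9)) = (1,2) ∈ E(G2) ✓
  (1,2) → (φ(1),φ(2)) = (3,5) ∈ E(G2) ✓
  (1,3) → (φ(1),φ(3)) = (5,9) ∈ E(G2) ✓
  (1,6) → (φ(1),φ(6)) = (5,7) ∈ E(G2) ✓
  (1,7) → (φ(1),φ(7)) = (5,8) ∈ E(G2) ✓
  (2,4) → (φ(2),φ(4)) = (3,4) ∈ E(G2) ✓
  (2,5) → (φ(2),φ(5)) = (3,6) ∈ E(G2) ✓
  (2,7) → (φ(2),φ(7)) = (3,8) ∈ E(G2) ✓
  (2,9) → (φ(2),φ(9)) = (1,3) ∈ E(G2) ✓
  (4,6) → (φ(4),φ(6)) = (4,7) ∈ E(G2) ✓
  (4,8) → (φ(4),φ(8)) = (0,4) ∈ E(G2) ✓
  (4,9) → (φ(4),φ(9)) = (1,4) ∈ E(G2) ✓
  (5,7) → (φ(5),φ(7)) = (6,8) ∈ E(G2) ✓
  (5,9) → (φ(5),φ(9)) = (1,6) ∈ E(G2) ✓
  (6,9) → (φ(6),φ(9)) = (1,7) ∈ E(G2) ✓
  (7,8) → (φ(7),φ(8)) = (0,8) ∈ E(G2) ✓
  (7,9) → (φ(7),φ(9)) = (1,8) ∈ E(G2) ✓
  (8,9) → (φ(8),φ(9)) = (0,1) ∈ E(G2) ✓
All 22 edges of G1 map to edges of G2, and |E(G1)| = |E(G2)| = 22, so φ is a bijection on edges as well as vertices. Hence G1 ≅ G2.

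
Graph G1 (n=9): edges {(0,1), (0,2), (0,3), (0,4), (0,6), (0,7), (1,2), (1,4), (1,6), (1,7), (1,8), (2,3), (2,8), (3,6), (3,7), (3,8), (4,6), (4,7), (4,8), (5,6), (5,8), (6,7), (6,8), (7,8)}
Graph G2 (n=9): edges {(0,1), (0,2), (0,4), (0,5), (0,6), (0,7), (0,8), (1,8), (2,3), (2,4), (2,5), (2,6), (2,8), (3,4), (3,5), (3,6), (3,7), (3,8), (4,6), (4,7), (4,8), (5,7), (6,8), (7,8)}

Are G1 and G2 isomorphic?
Yes, isomorphic

The graphs are isomorphic.
One valid mapping φ: V(G1) → V(G2): 0→3, 1→2, 2→5, 3→7, 4→6, 5→1, 6→8, 7→4, 8→0

Verify φ preserves adjacency — for each edge of G1, its image is an edge of G2:
  (0,1) → (φ(0),φ(1)) = (2,3) ∈ E(G2) ✓
  (0,2) → (φ(0),φ(2)) = (3,5) ∈ E(G2) ✓
  (0,3) → (φ(0),φ(3)) = (3,7) ∈ E(G2) ✓
  (0,4) → (φ(0),φ(4)) = (3,6) ∈ E(G2) ✓
  (0,6) → (φ(0),φ(6)) = (3,8) ∈ E(G2) ✓
  (0,7) → (φ(0),φ(7)) = (3,4) ∈ E(G2) ✓
  (1,2) → (φ(1),φ(2)) = (2,5) ∈ E(G2) ✓
  (1,4) → (φ(1),φ(4)) = (2,6) ∈ E(G2) ✓
  (1,6) → (φ(1),φ(6)) = (2,8) ∈ E(G2) ✓
  (1,7) → (φ(1),φ(7)) = (2,4) ∈ E(G2) ✓
  (1,8) → (φ(1),φ(8)) = (0,2) ∈ E(G2) ✓
  (2,3) → (φ(2),φ(3)) = (5,7) ∈ E(G2) ✓
  (2,8) → (φ(2),φ(8)) = (0,5) ∈ E(G2) ✓
  (3,6) → (φ(3),φ(6)) = (7,8) ∈ E(G2) ✓
  (3,7) → (φ(3),φ(7)) = (4,7) ∈ E(G2) ✓
  (3,8) → (φ(3),φ(8)) = (0,7) ∈ E(G2) ✓
  (4,6) → (φ(4),φ(6)) = (6,8) ∈ E(G2) ✓
  (4,7) → (φ(4),φ(7)) = (4,6) ∈ E(G2) ✓
  (4,8) → (φ(4),φ(8)) = (0,6) ∈ E(G2) ✓
  (5,6) → (φ(5),φ(6)) = (1,8) ∈ E(G2) ✓
  (5,8) → (φ(5),φ(8)) = (0,1) ∈ E(G2) ✓
  (6,7) → (φ(6),φ(7)) = (4,8) ∈ E(G2) ✓
  (6,8) → (φ(6),φ(8)) = (0,8) ∈ E(G2) ✓
  (7,8) → (φ(7),φ(8)) = (0,4) ∈ E(G2) ✓
All 24 edges of G1 map to edges of G2, and |E(G1)| = |E(G2)| = 24, so φ is a bijection on edges as well as vertices. Hence G1 ≅ G2.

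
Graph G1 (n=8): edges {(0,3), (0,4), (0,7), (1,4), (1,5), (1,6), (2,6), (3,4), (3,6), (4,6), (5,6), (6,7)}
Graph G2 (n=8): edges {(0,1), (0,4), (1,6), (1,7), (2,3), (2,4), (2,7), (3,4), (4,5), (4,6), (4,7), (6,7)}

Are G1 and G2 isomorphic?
Yes, isomorphic

The graphs are isomorphic.
One valid mapping φ: V(G1) → V(G2): 0→1, 1→2, 2→5, 3→6, 4→7, 5→3, 6→4, 7→0

Verify φ preserves adjacency — for each edge of G1, its image is an edge of G2:
  (0,3) → (φ(0),φ(3)) = (1,6) ∈ E(G2) ✓
  (0,4) → (φ(0),φ(4)) = (1,7) ∈ E(G2) ✓
  (0,7) → (φ(0),φ(7)) = (0,1) ∈ E(G2) ✓
  (1,4) → (φ(1),φ(4)) = (2,7) ∈ E(G2) ✓
  (1,5) → (φ(1),φ(5)) = (2,3) ∈ E(G2) ✓
  (1,6) → (φ(1),φ(6)) = (2,4) ∈ E(G2) ✓
  (2,6) → (φ(2),φ(6)) = (4,5) ∈ E(G2) ✓
  (3,4) → (φ(3),φ(4)) = (6,7) ∈ E(G2) ✓
  (3,6) → (φ(3),φ(6)) = (4,6) ∈ E(G2) ✓
  (4,6) → (φ(4),φ(6)) = (4,7) ∈ E(G2) ✓
  (5,6) → (φ(5),φ(6)) = (3,4) ∈ E(G2) ✓
  (6,7) → (φ(6),φ(7)) = (0,4) ∈ E(G2) ✓
All 12 edges of G1 map to edges of G2, and |E(G1)| = |E(G2)| = 12, so φ is a bijection on edges as well as vertices. Hence G1 ≅ G2.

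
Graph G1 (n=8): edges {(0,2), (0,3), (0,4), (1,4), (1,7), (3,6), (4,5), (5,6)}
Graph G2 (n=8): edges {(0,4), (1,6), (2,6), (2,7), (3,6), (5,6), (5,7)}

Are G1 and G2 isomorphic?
No, not isomorphic

The graphs are NOT isomorphic.

Connected components of G1: 1 component(s) with vertex sets [[0, 1, 2, 3, 4, 5, 6, 7]], sizes [8].
Connected components of G2: 2 component(s) with vertex sets [[0, 4], [1, 2, 3, 5, 6, 7]], sizes [2, 6].
The number of connected components (and the multiset of component sizes) is an isomorphism invariant — an isomorphism maps each component of G1 bijectively onto a component of G2. Since G1 has 1 component(s) and G2 has 2, they cannot be isomorphic.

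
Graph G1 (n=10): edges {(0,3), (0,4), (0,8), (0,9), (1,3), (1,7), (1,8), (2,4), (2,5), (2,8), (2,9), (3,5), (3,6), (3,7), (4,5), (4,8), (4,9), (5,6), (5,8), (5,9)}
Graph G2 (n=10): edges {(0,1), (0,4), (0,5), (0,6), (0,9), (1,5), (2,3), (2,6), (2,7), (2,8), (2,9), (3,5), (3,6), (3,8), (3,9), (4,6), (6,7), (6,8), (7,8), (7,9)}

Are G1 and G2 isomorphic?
Yes, isomorphic

The graphs are isomorphic.
One valid mapping φ: V(G1) → V(G2): 0→9, 1→5, 2→8, 3→0, 4→2, 5→6, 6→4, 7→1, 8→3, 9→7

Verify φ preserves adjacency — for each edge of G1, its image is an edge of G2:
  (0,3) → (φ(0),φ(3)) = (0,9) ∈ E(G2) ✓
  (0,4) → (φ(0),φ(4)) = (2,9) ∈ E(G2) ✓
  (0,8) → (φ(0),φ(8)) = (3,9) ∈ E(G2) ✓
  (0,9) → (φ(0),φ(9)) = (7,9) ∈ E(G2) ✓
  (1,3) → (φ(1),φ(3)) = (0,5) ∈ E(G2) ✓
  (1,7) → (φ(1),φ(7)) = (1,5) ∈ E(G2) ✓
  (1,8) → (φ(1),φ(8)) = (3,5) ∈ E(G2) ✓
  (2,4) → (φ(2),φ(4)) = (2,8) ∈ E(G2) ✓
  (2,5) → (φ(2),φ(5)) = (6,8) ∈ E(G2) ✓
  (2,8) → (φ(2),φ(8)) = (3,8) ∈ E(G2) ✓
  (2,9) → (φ(2),φ(9)) = (7,8) ∈ E(G2) ✓
  (3,5) → (φ(3),φ(5)) = (0,6) ∈ E(G2) ✓
  (3,6) → (φ(3),φ(6)) = (0,4) ∈ E(G2) ✓
  (3,7) → (φ(3),φ(7)) = (0,1) ∈ E(G2) ✓
  (4,5) → (φ(4),φ(5)) = (2,6) ∈ E(G2) ✓
  (4,8) → (φ(4),φ(8)) = (2,3) ∈ E(G2) ✓
  (4,9) → (φ(4),φ(9)) = (2,7) ∈ E(G2) ✓
  (5,6) → (φ(5),φ(6)) = (4,6) ∈ E(G2) ✓
  (5,8) → (φ(5),φ(8)) = (3,6) ∈ E(G2) ✓
  (5,9) → (φ(5),φ(9)) = (6,7) ∈ E(G2) ✓
All 20 edges of G1 map to edges of G2, and |E(G1)| = |E(G2)| = 20, so φ is a bijection on edges as well as vertices. Hence G1 ≅ G2.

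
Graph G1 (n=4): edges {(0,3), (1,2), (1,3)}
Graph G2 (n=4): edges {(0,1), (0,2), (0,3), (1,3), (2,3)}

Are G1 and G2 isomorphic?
No, not isomorphic

The graphs are NOT isomorphic.

Counting triangles (3-cliques): G1 has 0, G2 has 2.
Triangle count is an isomorphism invariant, so differing triangle counts rule out isomorphism.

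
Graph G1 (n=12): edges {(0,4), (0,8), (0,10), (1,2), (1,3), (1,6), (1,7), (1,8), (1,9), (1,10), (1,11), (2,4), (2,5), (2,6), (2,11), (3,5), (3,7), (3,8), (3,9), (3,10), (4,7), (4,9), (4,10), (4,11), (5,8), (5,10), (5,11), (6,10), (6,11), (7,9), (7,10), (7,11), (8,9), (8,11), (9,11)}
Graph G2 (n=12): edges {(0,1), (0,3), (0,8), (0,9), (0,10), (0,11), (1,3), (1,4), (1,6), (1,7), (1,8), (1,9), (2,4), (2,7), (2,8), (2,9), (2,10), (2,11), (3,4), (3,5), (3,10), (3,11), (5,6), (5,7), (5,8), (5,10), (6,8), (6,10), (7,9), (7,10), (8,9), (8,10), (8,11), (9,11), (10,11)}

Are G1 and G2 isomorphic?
Yes, isomorphic

The graphs are isomorphic.
One valid mapping φ: V(G1) → V(G2): 0→4, 1→8, 2→5, 3→9, 4→3, 5→7, 6→6, 7→0, 8→2, 9→11, 10→1, 11→10

Verify φ preserves adjacency — for each edge of G1, its image is an edge of G2:
  (0,4) → (φ(0),φ(4)) = (3,4) ∈ E(G2) ✓
  (0,8) → (φ(0),φ(8)) = (2,4) ∈ E(G2) ✓
  (0,10) → (φ(0),φ(10)) = (1,4) ∈ E(G2) ✓
  (1,2) → (φ(1),φ(2)) = (5,8) ∈ E(G2) ✓
  (1,3) → (φ(1),φ(3)) = (8,9) ∈ E(G2) ✓
  (1,6) → (φ(1),φ(6)) = (6,8) ∈ E(G2) ✓
  (1,7) → (φ(1),φ(7)) = (0,8) ∈ E(G2) ✓
  (1,8) → (φ(1),φ(8)) = (2,8) ∈ E(G2) ✓
  (1,9) → (φ(1),φ(9)) = (8,11) ∈ E(G2) ✓
  (1,10) → (φ(1),φ(10)) = (1,8) ∈ E(G2) ✓
  (1,11) → (φ(1),φ(11)) = (8,10) ∈ E(G2) ✓
  (2,4) → (φ(2),φ(4)) = (3,5) ∈ E(G2) ✓
  (2,5) → (φ(2),φ(5)) = (5,7) ∈ E(G2) ✓
  (2,6) → (φ(2),φ(6)) = (5,6) ∈ E(G2) ✓
  (2,11) → (φ(2),φ(11)) = (5,10) ∈ E(G2) ✓
  (3,5) → (φ(3),φ(5)) = (7,9) ∈ E(G2) ✓
  (3,7) → (φ(3),φ(7)) = (0,9) ∈ E(G2) ✓
  (3,8) → (φ(3),φ(8)) = (2,9) ∈ E(G2) ✓
  (3,9) → (φ(3),φ(9)) = (9,11) ∈ E(G2) ✓
  (3,10) → (φ(3),φ(10)) = (1,9) ∈ E(G2) ✓
  (4,7) → (φ(4),φ(7)) = (0,3) ∈ E(G2) ✓
  (4,9) → (φ(4),φ(9)) = (3,11) ∈ E(G2) ✓
  (4,10) → (φ(4),φ(10)) = (1,3) ∈ E(G2) ✓
  (4,11) → (φ(4),φ(11)) = (3,10) ∈ E(G2) ✓
  (5,8) → (φ(5),φ(8)) = (2,7) ∈ E(G2) ✓
  (5,10) → (φ(5),φ(10)) = (1,7) ∈ E(G2) ✓
  (5,11) → (φ(5),φ(11)) = (7,10) ∈ E(G2) ✓
  (6,10) → (φ(6),φ(10)) = (1,6) ∈ E(G2) ✓
  (6,11) → (φ(6),φ(11)) = (6,10) ∈ E(G2) ✓
  (7,9) → (φ(7),φ(9)) = (0,11) ∈ E(G2) ✓
  (7,10) → (φ(7),φ(10)) = (0,1) ∈ E(G2) ✓
  (7,11) → (φ(7),φ(11)) = (0,10) ∈ E(G2) ✓
  (8,9) → (φ(8),φ(9)) = (2,11) ∈ E(G2) ✓
  (8,11) → (φ(8),φ(11)) = (2,10) ∈ E(G2) ✓
  (9,11) → (φ(9),φ(11)) = (10,11) ∈ E(G2) ✓
All 35 edges of G1 map to edges of G2, and |E(G1)| = |E(G2)| = 35, so φ is a bijection on edges as well as vertices. Hence G1 ≅ G2.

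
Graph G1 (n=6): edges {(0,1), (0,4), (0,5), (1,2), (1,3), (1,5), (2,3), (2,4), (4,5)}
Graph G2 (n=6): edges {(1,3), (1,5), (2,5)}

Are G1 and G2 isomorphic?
No, not isomorphic

The graphs are NOT isomorphic.

Connected components of G1: 1 component(s) with vertex sets [[0, 1, 2, 3, 4, 5]], sizes [6].
Connected components of G2: 3 component(s) with vertex sets [[0], [4], [1, 2, 3, 5]], sizes [1, 1, 4].
The number of connected components (and the multiset of component sizes) is an isomorphism invariant — an isomorphism maps each component of G1 bijectively onto a component of G2. Since G1 has 1 component(s) and G2 has 3, they cannot be isomorphic.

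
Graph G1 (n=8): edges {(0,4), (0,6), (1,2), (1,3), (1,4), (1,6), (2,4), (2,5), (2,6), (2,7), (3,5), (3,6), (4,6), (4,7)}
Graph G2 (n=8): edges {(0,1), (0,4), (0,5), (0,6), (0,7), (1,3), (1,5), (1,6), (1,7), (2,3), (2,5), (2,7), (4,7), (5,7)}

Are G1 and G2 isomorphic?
Yes, isomorphic

The graphs are isomorphic.
One valid mapping φ: V(G1) → V(G2): 0→4, 1→5, 2→1, 3→2, 4→0, 5→3, 6→7, 7→6

Verify φ preserves adjacency — for each edge of G1, its image is an edge of G2:
  (0,4) → (φ(0),φ(4)) = (0,4) ∈ E(G2) ✓
  (0,6) → (φ(0),φ(6)) = (4,7) ∈ E(G2) ✓
  (1,2) → (φ(1),φ(2)) = (1,5) ∈ E(G2) ✓
  (1,3) → (φ(1),φ(3)) = (2,5) ∈ E(G2) ✓
  (1,4) → (φ(1),φ(4)) = (0,5) ∈ E(G2) ✓
  (1,6) → (φ(1),φ(6)) = (5,7) ∈ E(G2) ✓
  (2,4) → (φ(2),φ(4)) = (0,1) ∈ E(G2) ✓
  (2,5) → (φ(2),φ(5)) = (1,3) ∈ E(G2) ✓
  (2,6) → (φ(2),φ(6)) = (1,7) ∈ E(G2) ✓
  (2,7) → (φ(2),φ(7)) = (1,6) ∈ E(G2) ✓
  (3,5) → (φ(3),φ(5)) = (2,3) ∈ E(G2) ✓
  (3,6) → (φ(3),φ(6)) = (2,7) ∈ E(G2) ✓
  (4,6) → (φ(4),φ(6)) = (0,7) ∈ E(G2) ✓
  (4,7) → (φ(4),φ(7)) = (0,6) ∈ E(G2) ✓
All 14 edges of G1 map to edges of G2, and |E(G1)| = |E(G2)| = 14, so φ is a bijection on edges as well as vertices. Hence G1 ≅ G2.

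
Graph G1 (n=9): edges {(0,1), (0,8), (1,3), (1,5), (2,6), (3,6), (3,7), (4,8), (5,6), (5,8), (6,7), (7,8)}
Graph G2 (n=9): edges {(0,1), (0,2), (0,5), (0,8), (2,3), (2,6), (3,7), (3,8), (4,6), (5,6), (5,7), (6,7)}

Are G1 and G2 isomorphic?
Yes, isomorphic

The graphs are isomorphic.
One valid mapping φ: V(G1) → V(G2): 0→8, 1→3, 2→4, 3→7, 4→1, 5→2, 6→6, 7→5, 8→0

Verify φ preserves adjacency — for each edge of G1, its image is an edge of G2:
  (0,1) → (φ(0),φ(1)) = (3,8) ∈ E(G2) ✓
  (0,8) → (φ(0),φ(8)) = (0,8) ∈ E(G2) ✓
  (1,3) → (φ(1),φ(3)) = (3,7) ∈ E(G2) ✓
  (1,5) → (φ(1),φ(5)) = (2,3) ∈ E(G2) ✓
  (2,6) → (φ(2),φ(6)) = (4,6) ∈ E(G2) ✓
  (3,6) → (φ(3),φ(6)) = (6,7) ∈ E(G2) ✓
  (3,7) → (φ(3),φ(7)) = (5,7) ∈ E(G2) ✓
  (4,8) → (φ(4),φ(8)) = (0,1) ∈ E(G2) ✓
  (5,6) → (φ(5),φ(6)) = (2,6) ∈ E(G2) ✓
  (5,8) → (φ(5),φ(8)) = (0,2) ∈ E(G2) ✓
  (6,7) → (φ(6),φ(7)) = (5,6) ∈ E(G2) ✓
  (7,8) → (φ(7),φ(8)) = (0,5) ∈ E(G2) ✓
All 12 edges of G1 map to edges of G2, and |E(G1)| = |E(G2)| = 12, so φ is a bijection on edges as well as vertices. Hence G1 ≅ G2.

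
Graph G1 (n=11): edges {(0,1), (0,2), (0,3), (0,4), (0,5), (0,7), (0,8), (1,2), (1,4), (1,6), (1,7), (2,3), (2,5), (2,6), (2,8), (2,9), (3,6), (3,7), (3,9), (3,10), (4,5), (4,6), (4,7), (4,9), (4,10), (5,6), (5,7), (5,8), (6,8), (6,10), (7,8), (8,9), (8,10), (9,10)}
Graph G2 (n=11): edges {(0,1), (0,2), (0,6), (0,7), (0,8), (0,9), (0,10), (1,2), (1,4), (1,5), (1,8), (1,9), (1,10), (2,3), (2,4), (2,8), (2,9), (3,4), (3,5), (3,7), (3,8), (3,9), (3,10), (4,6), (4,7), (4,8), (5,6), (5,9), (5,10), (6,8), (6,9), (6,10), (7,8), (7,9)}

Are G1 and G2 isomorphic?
Yes, isomorphic

The graphs are isomorphic.
One valid mapping φ: V(G1) → V(G2): 0→8, 1→7, 2→0, 3→6, 4→3, 5→2, 6→9, 7→4, 8→1, 9→10, 10→5

Verify φ preserves adjacency — for each edge of G1, its image is an edge of G2:
  (0,1) → (φ(0),φ(1)) = (7,8) ∈ E(G2) ✓
  (0,2) → (φ(0),φ(2)) = (0,8) ∈ E(G2) ✓
  (0,3) → (φ(0),φ(3)) = (6,8) ∈ E(G2) ✓
  (0,4) → (φ(0),φ(4)) = (3,8) ∈ E(G2) ✓
  (0,5) → (φ(0),φ(5)) = (2,8) ∈ E(G2) ✓
  (0,7) → (φ(0),φ(7)) = (4,8) ∈ E(G2) ✓
  (0,8) → (φ(0),φ(8)) = (1,8) ∈ E(G2) ✓
  (1,2) → (φ(1),φ(2)) = (0,7) ∈ E(G2) ✓
  (1,4) → (φ(1),φ(4)) = (3,7) ∈ E(G2) ✓
  (1,6) → (φ(1),φ(6)) = (7,9) ∈ E(G2) ✓
  (1,7) → (φ(1),φ(7)) = (4,7) ∈ E(G2) ✓
  (2,3) → (φ(2),φ(3)) = (0,6) ∈ E(G2) ✓
  (2,5) → (φ(2),φ(5)) = (0,2) ∈ E(G2) ✓
  (2,6) → (φ(2),φ(6)) = (0,9) ∈ E(G2) ✓
  (2,8) → (φ(2),φ(8)) = (0,1) ∈ E(G2) ✓
  (2,9) → (φ(2),φ(9)) = (0,10) ∈ E(G2) ✓
  (3,6) → (φ(3),φ(6)) = (6,9) ∈ E(G2) ✓
  (3,7) → (φ(3),φ(7)) = (4,6) ∈ E(G2) ✓
  (3,9) → (φ(3),φ(9)) = (6,10) ∈ E(G2) ✓
  (3,10) → (φ(3),φ(10)) = (5,6) ∈ E(G2) ✓
  (4,5) → (φ(4),φ(5)) = (2,3) ∈ E(G2) ✓
  (4,6) → (φ(4),φ(6)) = (3,9) ∈ E(G2) ✓
  (4,7) → (φ(4),φ(7)) = (3,4) ∈ E(G2) ✓
  (4,9) → (φ(4),φ(9)) = (3,10) ∈ E(G2) ✓
  (4,10) → (φ(4),φ(10)) = (3,5) ∈ E(G2) ✓
  (5,6) → (φ(5),φ(6)) = (2,9) ∈ E(G2) ✓
  (5,7) → (φ(5),φ(7)) = (2,4) ∈ E(G2) ✓
  (5,8) → (φ(5),φ(8)) = (1,2) ∈ E(G2) ✓
  (6,8) → (φ(6),φ(8)) = (1,9) ∈ E(G2) ✓
  (6,10) → (φ(6),φ(10)) = (5,9) ∈ E(G2) ✓
  (7,8) → (φ(7),φ(8)) = (1,4) ∈ E(G2) ✓
  (8,9) → (φ(8),φ(9)) = (1,10) ∈ E(G2) ✓
  (8,10) → (φ(8),φ(10)) = (1,5) ∈ E(G2) ✓
  (9,10) → (φ(9),φ(10)) = (5,10) ∈ E(G2) ✓
All 34 edges of G1 map to edges of G2, and |E(G1)| = |E(G2)| = 34, so φ is a bijection on edges as well as vertices. Hence G1 ≅ G2.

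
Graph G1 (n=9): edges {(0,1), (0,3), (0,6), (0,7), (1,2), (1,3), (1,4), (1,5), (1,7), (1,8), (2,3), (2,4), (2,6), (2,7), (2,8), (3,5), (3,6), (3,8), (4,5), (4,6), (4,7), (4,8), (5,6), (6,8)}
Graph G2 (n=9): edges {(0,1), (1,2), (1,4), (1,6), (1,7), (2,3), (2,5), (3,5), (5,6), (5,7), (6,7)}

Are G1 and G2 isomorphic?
No, not isomorphic

The graphs are NOT isomorphic.

Counting triangles (3-cliques): G1 has 22, G2 has 3.
Triangle count is an isomorphism invariant, so differing triangle counts rule out isomorphism.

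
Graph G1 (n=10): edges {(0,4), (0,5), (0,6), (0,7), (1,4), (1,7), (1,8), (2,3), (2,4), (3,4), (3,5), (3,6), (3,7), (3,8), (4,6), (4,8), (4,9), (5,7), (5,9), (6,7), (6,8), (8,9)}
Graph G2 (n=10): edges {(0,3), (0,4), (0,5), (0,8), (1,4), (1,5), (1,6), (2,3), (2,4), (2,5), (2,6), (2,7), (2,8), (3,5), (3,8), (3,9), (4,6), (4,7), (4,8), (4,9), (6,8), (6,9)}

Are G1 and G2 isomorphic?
Yes, isomorphic

The graphs are isomorphic.
One valid mapping φ: V(G1) → V(G2): 0→0, 1→9, 2→7, 3→2, 4→4, 5→5, 6→8, 7→3, 8→6, 9→1

Verify φ preserves adjacency — for each edge of G1, its image is an edge of G2:
  (0,4) → (φ(0),φ(4)) = (0,4) ∈ E(G2) ✓
  (0,5) → (φ(0),φ(5)) = (0,5) ∈ E(G2) ✓
  (0,6) → (φ(0),φ(6)) = (0,8) ∈ E(G2) ✓
  (0,7) → (φ(0),φ(7)) = (0,3) ∈ E(G2) ✓
  (1,4) → (φ(1),φ(4)) = (4,9) ∈ E(G2) ✓
  (1,7) → (φ(1),φ(7)) = (3,9) ∈ E(G2) ✓
  (1,8) → (φ(1),φ(8)) = (6,9) ∈ E(G2) ✓
  (2,3) → (φ(2),φ(3)) = (2,7) ∈ E(G2) ✓
  (2,4) → (φ(2),φ(4)) = (4,7) ∈ E(G2) ✓
  (3,4) → (φ(3),φ(4)) = (2,4) ∈ E(G2) ✓
  (3,5) → (φ(3),φ(5)) = (2,5) ∈ E(G2) ✓
  (3,6) → (φ(3),φ(6)) = (2,8) ∈ E(G2) ✓
  (3,7) → (φ(3),φ(7)) = (2,3) ∈ E(G2) ✓
  (3,8) → (φ(3),φ(8)) = (2,6) ∈ E(G2) ✓
  (4,6) → (φ(4),φ(6)) = (4,8) ∈ E(G2) ✓
  (4,8) → (φ(4),φ(8)) = (4,6) ∈ E(G2) ✓
  (4,9) → (φ(4),φ(9)) = (1,4) ∈ E(G2) ✓
  (5,7) → (φ(5),φ(7)) = (3,5) ∈ E(G2) ✓
  (5,9) → (φ(5),φ(9)) = (1,5) ∈ E(G2) ✓
  (6,7) → (φ(6),φ(7)) = (3,8) ∈ E(G2) ✓
  (6,8) → (φ(6),φ(8)) = (6,8) ∈ E(G2) ✓
  (8,9) → (φ(8),φ(9)) = (1,6) ∈ E(G2) ✓
All 22 edges of G1 map to edges of G2, and |E(G1)| = |E(G2)| = 22, so φ is a bijection on edges as well as vertices. Hence G1 ≅ G2.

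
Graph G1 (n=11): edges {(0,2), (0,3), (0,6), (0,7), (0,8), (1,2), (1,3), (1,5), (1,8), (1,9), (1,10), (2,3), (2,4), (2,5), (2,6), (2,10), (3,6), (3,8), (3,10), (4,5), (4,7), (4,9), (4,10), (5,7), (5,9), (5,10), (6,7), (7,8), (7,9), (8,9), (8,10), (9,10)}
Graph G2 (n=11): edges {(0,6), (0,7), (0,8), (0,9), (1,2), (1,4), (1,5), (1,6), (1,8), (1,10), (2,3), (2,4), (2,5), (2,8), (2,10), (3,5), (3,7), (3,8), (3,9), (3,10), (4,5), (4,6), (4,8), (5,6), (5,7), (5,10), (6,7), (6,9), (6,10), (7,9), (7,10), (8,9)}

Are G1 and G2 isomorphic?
Yes, isomorphic

The graphs are isomorphic.
One valid mapping φ: V(G1) → V(G2): 0→9, 1→10, 2→6, 3→7, 4→4, 5→1, 6→0, 7→8, 8→3, 9→2, 10→5

Verify φ preserves adjacency — for each edge of G1, its image is an edge of G2:
  (0,2) → (φ(0),φ(2)) = (6,9) ∈ E(G2) ✓
  (0,3) → (φ(0),φ(3)) = (7,9) ∈ E(G2) ✓
  (0,6) → (φ(0),φ(6)) = (0,9) ∈ E(G2) ✓
  (0,7) → (φ(0),φ(7)) = (8,9) ∈ E(G2) ✓
  (0,8) → (φ(0),φ(8)) = (3,9) ∈ E(G2) ✓
  (1,2) → (φ(1),φ(2)) = (6,10) ∈ E(G2) ✓
  (1,3) → (φ(1),φ(3)) = (7,10) ∈ E(G2) ✓
  (1,5) → (φ(1),φ(5)) = (1,10) ∈ E(G2) ✓
  (1,8) → (φ(1),φ(8)) = (3,10) ∈ E(G2) ✓
  (1,9) → (φ(1),φ(9)) = (2,10) ∈ E(G2) ✓
  (1,10) → (φ(1),φ(10)) = (5,10) ∈ E(G2) ✓
  (2,3) → (φ(2),φ(3)) = (6,7) ∈ E(G2) ✓
  (2,4) → (φ(2),φ(4)) = (4,6) ∈ E(G2) ✓
  (2,5) → (φ(2),φ(5)) = (1,6) ∈ E(G2) ✓
  (2,6) → (φ(2),φ(6)) = (0,6) ∈ E(G2) ✓
  (2,10) → (φ(2),φ(10)) = (5,6) ∈ E(G2) ✓
  (3,6) → (φ(3),φ(6)) = (0,7) ∈ E(G2) ✓
  (3,8) → (φ(3),φ(8)) = (3,7) ∈ E(G2) ✓
  (3,10) → (φ(3),φ(10)) = (5,7) ∈ E(G2) ✓
  (4,5) → (φ(4),φ(5)) = (1,4) ∈ E(G2) ✓
  (4,7) → (φ(4),φ(7)) = (4,8) ∈ E(G2) ✓
  (4,9) → (φ(4),φ(9)) = (2,4) ∈ E(G2) ✓
  (4,10) → (φ(4),φ(10)) = (4,5) ∈ E(G2) ✓
  (5,7) → (φ(5),φ(7)) = (1,8) ∈ E(G2) ✓
  (5,9) → (φ(5),φ(9)) = (1,2) ∈ E(G2) ✓
  (5,10) → (φ(5),φ(10)) = (1,5) ∈ E(G2) ✓
  (6,7) → (φ(6),φ(7)) = (0,8) ∈ E(G2) ✓
  (7,8) → (φ(7),φ(8)) = (3,8) ∈ E(G2) ✓
  (7,9) → (φ(7),φ(9)) = (2,8) ∈ E(G2) ✓
  (8,9) → (φ(8),φ(9)) = (2,3) ∈ E(G2) ✓
  (8,10) → (φ(8),φ(10)) = (3,5) ∈ E(G2) ✓
  (9,10) → (φ(9),φ(10)) = (2,5) ∈ E(G2) ✓
All 32 edges of G1 map to edges of G2, and |E(G1)| = |E(G2)| = 32, so φ is a bijection on edges as well as vertices. Hence G1 ≅ G2.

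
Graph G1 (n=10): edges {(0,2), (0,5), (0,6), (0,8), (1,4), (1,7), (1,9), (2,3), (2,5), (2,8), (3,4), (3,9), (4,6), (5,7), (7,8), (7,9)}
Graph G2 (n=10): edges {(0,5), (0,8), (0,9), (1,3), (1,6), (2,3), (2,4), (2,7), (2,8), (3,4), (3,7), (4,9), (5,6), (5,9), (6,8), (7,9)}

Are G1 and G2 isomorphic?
Yes, isomorphic

The graphs are isomorphic.
One valid mapping φ: V(G1) → V(G2): 0→3, 1→5, 2→2, 3→8, 4→6, 5→4, 6→1, 7→9, 8→7, 9→0

Verify φ preserves adjacency — for each edge of G1, its image is an edge of G2:
  (0,2) → (φ(0),φ(2)) = (2,3) ∈ E(G2) ✓
  (0,5) → (φ(0),φ(5)) = (3,4) ∈ E(G2) ✓
  (0,6) → (φ(0),φ(6)) = (1,3) ∈ E(G2) ✓
  (0,8) → (φ(0),φ(8)) = (3,7) ∈ E(G2) ✓
  (1,4) → (φ(1),φ(4)) = (5,6) ∈ E(G2) ✓
  (1,7) → (φ(1),φ(7)) = (5,9) ∈ E(G2) ✓
  (1,9) → (φ(1),φ(9)) = (0,5) ∈ E(G2) ✓
  (2,3) → (φ(2),φ(3)) = (2,8) ∈ E(G2) ✓
  (2,5) → (φ(2),φ(5)) = (2,4) ∈ E(G2) ✓
  (2,8) → (φ(2),φ(8)) = (2,7) ∈ E(G2) ✓
  (3,4) → (φ(3),φ(4)) = (6,8) ∈ E(G2) ✓
  (3,9) → (φ(3),φ(9)) = (0,8) ∈ E(G2) ✓
  (4,6) → (φ(4),φ(6)) = (1,6) ∈ E(G2) ✓
  (5,7) → (φ(5),φ(7)) = (4,9) ∈ E(G2) ✓
  (7,8) → (φ(7),φ(8)) = (7,9) ∈ E(G2) ✓
  (7,9) → (φ(7),φ(9)) = (0,9) ∈ E(G2) ✓
All 16 edges of G1 map to edges of G2, and |E(G1)| = |E(G2)| = 16, so φ is a bijection on edges as well as vertices. Hence G1 ≅ G2.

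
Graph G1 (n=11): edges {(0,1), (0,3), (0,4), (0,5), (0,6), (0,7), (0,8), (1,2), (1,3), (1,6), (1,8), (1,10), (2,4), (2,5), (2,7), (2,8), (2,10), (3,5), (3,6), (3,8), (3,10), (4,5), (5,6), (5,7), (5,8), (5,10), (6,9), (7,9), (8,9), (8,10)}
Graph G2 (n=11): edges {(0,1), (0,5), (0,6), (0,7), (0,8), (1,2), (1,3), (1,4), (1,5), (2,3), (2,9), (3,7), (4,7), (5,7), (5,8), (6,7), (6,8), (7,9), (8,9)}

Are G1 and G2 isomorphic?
No, not isomorphic

The graphs are NOT isomorphic.

Connected components of G1: 1 component(s) with vertex sets [[0, 1, 2, 3, 4, 5, 6, 7, 8, 9, 10]], sizes [11].
Connected components of G2: 2 component(s) with vertex sets [[10], [0, 1, 2, 3, 4, 5, 6, 7, 8, 9]], sizes [1, 10].
The number of connected components (and the multiset of component sizes) is an isomorphism invariant — an isomorphism maps each component of G1 bijectively onto a component of G2. Since G1 has 1 component(s) and G2 has 2, they cannot be isomorphic.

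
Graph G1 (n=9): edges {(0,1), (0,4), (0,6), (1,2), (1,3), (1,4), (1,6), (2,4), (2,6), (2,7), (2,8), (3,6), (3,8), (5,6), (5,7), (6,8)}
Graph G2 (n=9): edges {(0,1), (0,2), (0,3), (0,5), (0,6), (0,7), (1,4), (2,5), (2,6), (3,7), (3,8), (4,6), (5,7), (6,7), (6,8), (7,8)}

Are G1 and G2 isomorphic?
Yes, isomorphic

The graphs are isomorphic.
One valid mapping φ: V(G1) → V(G2): 0→3, 1→7, 2→6, 3→5, 4→8, 5→1, 6→0, 7→4, 8→2

Verify φ preserves adjacency — for each edge of G1, its image is an edge of G2:
  (0,1) → (φ(0),φ(1)) = (3,7) ∈ E(G2) ✓
  (0,4) → (φ(0),φ(4)) = (3,8) ∈ E(G2) ✓
  (0,6) → (φ(0),φ(6)) = (0,3) ∈ E(G2) ✓
  (1,2) → (φ(1),φ(2)) = (6,7) ∈ E(G2) ✓
  (1,3) → (φ(1),φ(3)) = (5,7) ∈ E(G2) ✓
  (1,4) → (φ(1),φ(4)) = (7,8) ∈ E(G2) ✓
  (1,6) → (φ(1),φ(6)) = (0,7) ∈ E(G2) ✓
  (2,4) → (φ(2),φ(4)) = (6,8) ∈ E(G2) ✓
  (2,6) → (φ(2),φ(6)) = (0,6) ∈ E(G2) ✓
  (2,7) → (φ(2),φ(7)) = (4,6) ∈ E(G2) ✓
  (2,8) → (φ(2),φ(8)) = (2,6) ∈ E(G2) ✓
  (3,6) → (φ(3),φ(6)) = (0,5) ∈ E(G2) ✓
  (3,8) → (φ(3),φ(8)) = (2,5) ∈ E(G2) ✓
  (5,6) → (φ(5),φ(6)) = (0,1) ∈ E(G2) ✓
  (5,7) → (φ(5),φ(7)) = (1,4) ∈ E(G2) ✓
  (6,8) → (φ(6),φ(8)) = (0,2) ∈ E(G2) ✓
All 16 edges of G1 map to edges of G2, and |E(G1)| = |E(G2)| = 16, so φ is a bijection on edges as well as vertices. Hence G1 ≅ G2.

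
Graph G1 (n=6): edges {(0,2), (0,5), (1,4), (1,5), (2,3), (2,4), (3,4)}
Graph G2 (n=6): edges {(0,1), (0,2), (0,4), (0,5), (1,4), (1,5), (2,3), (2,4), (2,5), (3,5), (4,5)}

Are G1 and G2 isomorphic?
No, not isomorphic

The graphs are NOT isomorphic.

Counting triangles (3-cliques): G1 has 1, G2 has 8.
Triangle count is an isomorphism invariant, so differing triangle counts rule out isomorphism.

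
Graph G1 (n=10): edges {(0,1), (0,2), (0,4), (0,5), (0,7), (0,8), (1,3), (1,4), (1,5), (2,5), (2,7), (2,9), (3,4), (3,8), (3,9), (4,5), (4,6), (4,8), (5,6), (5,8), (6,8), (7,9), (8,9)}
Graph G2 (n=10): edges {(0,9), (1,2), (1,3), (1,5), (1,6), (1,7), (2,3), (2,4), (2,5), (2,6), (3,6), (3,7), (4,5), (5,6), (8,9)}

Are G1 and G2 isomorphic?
No, not isomorphic

The graphs are NOT isomorphic.

Degrees in G1: deg(0)=6, deg(1)=4, deg(2)=4, deg(3)=4, deg(4)=6, deg(5)=6, deg(6)=3, deg(7)=3, deg(8)=6, deg(9)=4.
Sorted degree sequence of G1: [6, 6, 6, 6, 4, 4, 4, 4, 3, 3].
Degrees in G2: deg(0)=1, deg(1)=5, deg(2)=5, deg(3)=4, deg(4)=2, deg(5)=4, deg(6)=4, deg(7)=2, deg(8)=1, deg(9)=2.
Sorted degree sequence of G2: [5, 5, 4, 4, 4, 2, 2, 2, 1, 1].
The (sorted) degree sequence is an isomorphism invariant, so since G1 and G2 have different degree sequences they cannot be isomorphic.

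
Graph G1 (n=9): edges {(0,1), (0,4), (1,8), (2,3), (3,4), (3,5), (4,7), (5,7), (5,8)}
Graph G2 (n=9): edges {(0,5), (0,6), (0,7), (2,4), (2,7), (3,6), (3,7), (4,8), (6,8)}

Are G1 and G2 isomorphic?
Yes, isomorphic

The graphs are isomorphic.
One valid mapping φ: V(G1) → V(G2): 0→8, 1→4, 2→5, 3→0, 4→6, 5→7, 6→1, 7→3, 8→2

Verify φ preserves adjacency — for each edge of G1, its image is an edge of G2:
  (0,1) → (φ(0),φ(1)) = (4,8) ∈ E(G2) ✓
  (0,4) → (φ(0),φ(4)) = (6,8) ∈ E(G2) ✓
  (1,8) → (φ(1),φ(8)) = (2,4) ∈ E(G2) ✓
  (2,3) → (φ(2),φ(3)) = (0,5) ∈ E(G2) ✓
  (3,4) → (φ(3),φ(4)) = (0,6) ∈ E(G2) ✓
  (3,5) → (φ(3),φ(5)) = (0,7) ∈ E(G2) ✓
  (4,7) → (φ(4),φ(7)) = (3,6) ∈ E(G2) ✓
  (5,7) → (φ(5),φ(7)) = (3,7) ∈ E(G2) ✓
  (5,8) → (φ(5),φ(8)) = (2,7) ∈ E(G2) ✓
All 9 edges of G1 map to edges of G2, and |E(G1)| = |E(G2)| = 9, so φ is a bijection on edges as well as vertices. Hence G1 ≅ G2.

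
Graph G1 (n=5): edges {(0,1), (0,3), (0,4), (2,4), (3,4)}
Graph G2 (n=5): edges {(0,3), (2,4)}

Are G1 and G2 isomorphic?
No, not isomorphic

The graphs are NOT isomorphic.

Counting triangles (3-cliques): G1 has 1, G2 has 0.
Triangle count is an isomorphism invariant, so differing triangle counts rule out isomorphism.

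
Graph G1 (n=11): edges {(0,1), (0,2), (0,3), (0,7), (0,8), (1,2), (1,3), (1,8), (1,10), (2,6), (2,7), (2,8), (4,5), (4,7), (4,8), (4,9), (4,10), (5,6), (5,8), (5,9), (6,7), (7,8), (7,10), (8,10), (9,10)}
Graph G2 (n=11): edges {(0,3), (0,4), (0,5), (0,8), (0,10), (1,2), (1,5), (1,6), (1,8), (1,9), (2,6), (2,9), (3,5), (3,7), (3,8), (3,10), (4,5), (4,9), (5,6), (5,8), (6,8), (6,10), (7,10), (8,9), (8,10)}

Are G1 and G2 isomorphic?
Yes, isomorphic

The graphs are isomorphic.
One valid mapping φ: V(G1) → V(G2): 0→3, 1→10, 2→0, 3→7, 4→1, 5→9, 6→4, 7→5, 8→8, 9→2, 10→6

Verify φ preserves adjacency — for each edge of G1, its image is an edge of G2:
  (0,1) → (φ(0),φ(1)) = (3,10) ∈ E(G2) ✓
  (0,2) → (φ(0),φ(2)) = (0,3) ∈ E(G2) ✓
  (0,3) → (φ(0),φ(3)) = (3,7) ∈ E(G2) ✓
  (0,7) → (φ(0),φ(7)) = (3,5) ∈ E(G2) ✓
  (0,8) → (φ(0),φ(8)) = (3,8) ∈ E(G2) ✓
  (1,2) → (φ(1),φ(2)) = (0,10) ∈ E(G2) ✓
  (1,3) → (φ(1),φ(3)) = (7,10) ∈ E(G2) ✓
  (1,8) → (φ(1),φ(8)) = (8,10) ∈ E(G2) ✓
  (1,10) → (φ(1),φ(10)) = (6,10) ∈ E(G2) ✓
  (2,6) → (φ(2),φ(6)) = (0,4) ∈ E(G2) ✓
  (2,7) → (φ(2),φ(7)) = (0,5) ∈ E(G2) ✓
  (2,8) → (φ(2),φ(8)) = (0,8) ∈ E(G2) ✓
  (4,5) → (φ(4),φ(5)) = (1,9) ∈ E(G2) ✓
  (4,7) → (φ(4),φ(7)) = (1,5) ∈ E(G2) ✓
  (4,8) → (φ(4),φ(8)) = (1,8) ∈ E(G2) ✓
  (4,9) → (φ(4),φ(9)) = (1,2) ∈ E(G2) ✓
  (4,10) → (φ(4),φ(10)) = (1,6) ∈ E(G2) ✓
  (5,6) → (φ(5),φ(6)) = (4,9) ∈ E(G2) ✓
  (5,8) → (φ(5),φ(8)) = (8,9) ∈ E(G2) ✓
  (5,9) → (φ(5),φ(9)) = (2,9) ∈ E(G2) ✓
  (6,7) → (φ(6),φ(7)) = (4,5) ∈ E(G2) ✓
  (7,8) → (φ(7),φ(8)) = (5,8) ∈ E(G2) ✓
  (7,10) → (φ(7),φ(10)) = (5,6) ∈ E(G2) ✓
  (8,10) → (φ(8),φ(10)) = (6,8) ∈ E(G2) ✓
  (9,10) → (φ(9),φ(10)) = (2,6) ∈ E(G2) ✓
All 25 edges of G1 map to edges of G2, and |E(G1)| = |E(G2)| = 25, so φ is a bijection on edges as well as vertices. Hence G1 ≅ G2.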